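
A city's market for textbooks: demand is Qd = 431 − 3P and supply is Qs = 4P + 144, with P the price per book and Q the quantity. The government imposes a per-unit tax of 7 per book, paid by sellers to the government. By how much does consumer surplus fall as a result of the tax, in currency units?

Before the tax: set 431 − 3P = 4P + 144 → P* = 41, Q* = 308.
With the tax collected from sellers, supply shifts: Qs = 4(P − 7) + 144.
New equilibrium: buyers pay 45, sellers receive 38, Q = 296. (Wedge: Pb − Ps = 7.)
ΔCS is the trapezoid between Q = 296 and Q = 308 of height 4: ½ · (308 + 296) · 4 = 1208.

Consumer surplus falls by 1208.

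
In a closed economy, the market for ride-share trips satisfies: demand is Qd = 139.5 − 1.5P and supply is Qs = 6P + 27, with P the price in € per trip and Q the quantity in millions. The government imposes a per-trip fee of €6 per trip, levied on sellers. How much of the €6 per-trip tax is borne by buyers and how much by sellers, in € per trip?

Without the tax, 139.5 − 1.5P = 6P + 27 gives 7.5P = 112.5, so P* = €15 and Q* = 117.
With the tax collected from sellers, supply shifts: Qs = 6(P − 6) + 27.
Solving gives Q = 109.8 with buyers paying €19.8 and sellers receiving €13.8 (the €6 wedge).
Burden on buyers: €4.8; on sellers: €1.2. (They sum to €6.)

Buyers bear €4.8 per trip; sellers bear €1.2 per trip.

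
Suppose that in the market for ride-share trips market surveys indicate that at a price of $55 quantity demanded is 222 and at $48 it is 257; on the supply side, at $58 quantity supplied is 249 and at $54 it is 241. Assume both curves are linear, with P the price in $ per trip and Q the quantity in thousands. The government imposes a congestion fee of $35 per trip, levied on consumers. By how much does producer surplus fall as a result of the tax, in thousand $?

Demand slope: (257 − 222)/(48 − 55) = -5, so Qd = 497 − 5P.
Supply slope: (241 − 249)/(54 − 58) = 2, so Qs = 2P + 133.
Before the tax: set 497 − 5P = 2P + 133 → P* = $52, Q* = 237.
With the tax collected from consumers, demand (in seller-price terms) shifts: Qd = 497 − 5(P + 35).
New equilibrium: consumers pay $62, suppliers receive $27, Q = 187. (Wedge: Pb − Ps = 35.)
ΔPS is the trapezoid between Q = 187 and Q = 237 of height $25: ½ · (237 + 187) · 25 = $5300.

Producer surplus falls by $5300 thousand.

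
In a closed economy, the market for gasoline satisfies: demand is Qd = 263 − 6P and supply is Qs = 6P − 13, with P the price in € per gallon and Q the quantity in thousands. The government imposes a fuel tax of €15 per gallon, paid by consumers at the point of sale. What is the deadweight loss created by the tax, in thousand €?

Without the tax, 263 − 6P = 6P − 13 gives 12P = 276, so P* = €23 and Q* = 125.
With the tax collected from consumers, demand (in seller-price terms) shifts: Qd = 263 − 6(P + 15).
New equilibrium: consumers pay €30.5, suppliers receive €15.5, Q = 80. (Wedge: Pb − Ps = 15.)
Quantity falls by |ΔQ| = |125 − 80| = 45.
DWL = ½ · t · |ΔQ| = ½ · 15 · 45 = €337.5.

Deadweight loss = €337.5 thousand.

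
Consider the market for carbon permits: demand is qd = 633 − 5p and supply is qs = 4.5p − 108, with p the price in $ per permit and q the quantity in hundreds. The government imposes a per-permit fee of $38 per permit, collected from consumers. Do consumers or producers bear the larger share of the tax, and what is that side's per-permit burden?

Before the tax: set 633 − 5p = 4.5p − 108 → p* = $78, q* = 243.
With the tax collected from consumers, demand (in seller-price terms) shifts: qd = 633 − 5(p + 38).
New equilibrium: consumers pay $96, producers receive $58, q = 153. (Wedge: pb − ps = 38.)
Per-permit burden: consumers $18, producers $20.
Producers take the larger share because supply is less price-elastic here (demand slope 5 vs supply slope 4.5).

Producers bear the larger share: $20 per permit.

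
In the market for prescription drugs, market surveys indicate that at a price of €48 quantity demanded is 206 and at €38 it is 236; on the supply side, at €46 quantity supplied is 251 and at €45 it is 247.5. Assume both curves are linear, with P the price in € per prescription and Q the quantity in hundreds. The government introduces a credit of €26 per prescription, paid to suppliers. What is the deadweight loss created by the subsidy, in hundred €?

Demand slope: (236 − 206)/(38 − 48) = -3, so Qd = 350 − 3P.
Supply slope: (247.5 − 251)/(45 − 46) = 3.5, so Qs = 3.5P + 90.
Before the subsidy: set 350 − 3P = 3.5P + 90 → P* = €40, Q* = 230.
With a per-unit subsidy paid to suppliers, each receives P + 26 per unit sold, so supply becomes Qs = 3.5(P + 26) + 90.
New equilibrium: consumers pay €26, suppliers receive €52, Q = 272. (Wedge: Pb − Ps = −26.)
Quantity rises by |ΔQ| = |230 − 272| = 42.
DWL = ½ · t · |ΔQ| = ½ · 26 · 42 = €546.

Deadweight loss = €546 hundred.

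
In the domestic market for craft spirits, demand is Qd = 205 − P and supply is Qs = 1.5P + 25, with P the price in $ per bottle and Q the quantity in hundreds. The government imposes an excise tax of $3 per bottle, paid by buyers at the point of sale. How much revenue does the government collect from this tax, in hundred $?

Without the tax, 205 − P = 1.5P + 25 gives 2.5P = 180, so P* = $72 and Q* = 133.
With the tax collected from buyers, demand (in seller-price terms) shifts: Qd = 205 − (P + 3).
Solving gives Q = 131.2 with buyers paying $73.8 and suppliers receiving $70.8 (the $3 wedge).
Revenue = t · Q = 3 · 131.2 = $393.6.

Tax revenue = $393.6 hundred.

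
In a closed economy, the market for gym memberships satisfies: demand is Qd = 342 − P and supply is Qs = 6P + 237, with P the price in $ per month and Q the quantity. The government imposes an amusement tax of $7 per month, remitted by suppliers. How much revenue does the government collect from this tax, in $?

Tax revenue = $2247.

Without the tax, 342 − P = 6P + 237 gives 7P = 105, so P* = $15 and Q* = 327.
With the tax collected from suppliers, supply shifts: Qs = 6(P − 7) + 237.
Solving gives Q = 321 with buyers paying $21 and suppliers receiving $14 (the $7 wedge).
Revenue = t · Q = 7 · 321 = $2247.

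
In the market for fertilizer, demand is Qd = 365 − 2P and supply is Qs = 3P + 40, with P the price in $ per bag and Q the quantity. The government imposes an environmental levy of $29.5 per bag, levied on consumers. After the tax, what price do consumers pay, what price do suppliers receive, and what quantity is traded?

Without the tax, 365 − 2P = 3P + 40 gives 5P = 325, so P* = $65 and Q* = 235.
With the tax collected from consumers, demand (in seller-price terms) shifts: Qd = 365 − 2(P + 29.5).
New equilibrium: consumers pay $82.7, suppliers receive $53.2, Q = 199.6. (Wedge: Pb − Ps = 29.5.)

Consumers pay $82.7; suppliers receive $53.2; quantity = 199.6.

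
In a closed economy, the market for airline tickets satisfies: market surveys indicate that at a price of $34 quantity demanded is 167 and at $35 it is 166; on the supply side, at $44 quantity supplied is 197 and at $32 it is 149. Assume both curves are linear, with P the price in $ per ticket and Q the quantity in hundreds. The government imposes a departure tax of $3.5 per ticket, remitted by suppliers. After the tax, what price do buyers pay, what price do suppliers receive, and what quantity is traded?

Buyers pay $38.8; suppliers receive $35.3; quantity = 162.2.

Demand slope: (166 − 167)/(35 − 34) = -1, so Qd = 201 − P.
Supply slope: (149 − 197)/(32 − 44) = 4, so Qs = 4P + 21.
Before the tax: set 201 − P = 4P + 21 → P* = $36, Q* = 165.
With the tax collected from suppliers, supply shifts: Qs = 4(P − 3.5) + 21.
New equilibrium: buyers pay $38.8, suppliers receive $35.3, Q = 162.2. (Wedge: Pb − Ps = 3.5.)
The less price-elastic side of the market bears the larger share of a per-unit tax.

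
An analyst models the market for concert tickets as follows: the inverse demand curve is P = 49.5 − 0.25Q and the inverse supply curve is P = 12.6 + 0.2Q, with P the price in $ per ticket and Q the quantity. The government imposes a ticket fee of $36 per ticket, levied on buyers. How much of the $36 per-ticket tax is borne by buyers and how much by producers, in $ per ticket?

Buyers bear $20 per ticket; producers bear $16 per ticket.

Rewrite in direct form: Qd = 198 − 4P and Qs = 5P − 63.
Without the tax, 198 − 4P = 5P − 63 gives 9P = 261, so P* = $29 and Q* = 82.
With the tax collected from buyers, demand (in seller-price terms) shifts: Qd = 198 − 4(P + 36).
Solving gives Q = 2 with buyers paying $49 and producers receiving $13 (the $36 wedge).
Burden on buyers: $20; on producers: $16. (They sum to $36.)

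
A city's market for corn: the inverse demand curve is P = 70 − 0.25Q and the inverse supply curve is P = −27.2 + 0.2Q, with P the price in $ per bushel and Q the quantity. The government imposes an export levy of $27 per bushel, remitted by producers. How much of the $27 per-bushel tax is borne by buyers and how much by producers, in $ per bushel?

Rewrite in direct form: Qd = 280 − 4P and Qs = 5P + 136.
Before the tax: set 280 − 4P = 5P + 136 → P* = $16, Q* = 216.
With the tax collected from producers, supply shifts: Qs = 5(P − 27) + 136.
New equilibrium: buyers pay $31, producers receive $4, Q = 156. (Wedge: Pb − Ps = 27.)
Burden on buyers: $15; on producers: $12. (They sum to $27.)

Buyers bear $15 per bushel; producers bear $12 per bushel.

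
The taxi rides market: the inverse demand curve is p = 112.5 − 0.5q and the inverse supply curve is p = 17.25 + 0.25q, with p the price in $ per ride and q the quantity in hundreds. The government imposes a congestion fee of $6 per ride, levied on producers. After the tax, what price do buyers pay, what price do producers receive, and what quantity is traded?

Buyers pay $53; producers receive $47; quantity = 119.

Inverting to q(p) form: qd = 225 − 2p; qs = 4p − 69.
Before the tax: set 225 − 2p = 4p − 69 → p* = $49, q* = 127.
With the tax collected from producers, supply shifts: qs = 4(p − 6) − 69.
New equilibrium: buyers pay $53, producers receive $47, q = 119. (Wedge: pb − ps = 6.)
The less price-elastic side of the market bears the larger share of a per-unit tax.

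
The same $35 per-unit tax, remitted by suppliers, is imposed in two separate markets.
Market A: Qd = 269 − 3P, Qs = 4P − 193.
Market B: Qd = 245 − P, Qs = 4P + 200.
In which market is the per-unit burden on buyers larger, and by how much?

Market A: pre-tax P* = $66, Q* = 71; post-tax Q = 11; per-unit burden on buyers = $20.
Market B: pre-tax P* = $9, Q* = 236; post-tax Q = 208; per-unit burden on buyers = $28.
Difference: $20 vs $28 → market B is larger by $8.

Market B, by $8.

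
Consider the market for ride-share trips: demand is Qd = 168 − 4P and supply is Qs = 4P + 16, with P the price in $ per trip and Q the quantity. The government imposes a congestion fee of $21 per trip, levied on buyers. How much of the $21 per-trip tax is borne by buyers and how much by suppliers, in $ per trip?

Without the tax, 168 − 4P = 4P + 16 gives 8P = 152, so P* = $19 and Q* = 92.
With the tax collected from buyers, demand (in seller-price terms) shifts: Qd = 168 − 4(P + 21).
Solving gives Q = 50 with buyers paying $29.5 and suppliers receiving $8.5 (the $21 wedge).
Burden on buyers: $10.5; on suppliers: $10.5. (They sum to $21.)

Buyers bear $10.5 per trip; suppliers bear $10.5 per trip.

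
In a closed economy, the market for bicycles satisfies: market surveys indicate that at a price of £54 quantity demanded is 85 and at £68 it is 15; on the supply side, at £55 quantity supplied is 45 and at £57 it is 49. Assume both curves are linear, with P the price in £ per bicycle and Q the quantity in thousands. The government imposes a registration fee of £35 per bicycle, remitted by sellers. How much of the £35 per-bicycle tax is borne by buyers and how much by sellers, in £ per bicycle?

Demand slope: (15 − 85)/(68 − 54) = -5, so Qd = 355 − 5P.
Supply slope: (49 − 45)/(57 − 55) = 2, so Qs = 2P − 65.
Without the tax, 355 − 5P = 2P − 65 gives 7P = 420, so P* = £60 and Q* = 55.
With the tax collected from sellers, supply shifts: Qs = 2(P − 35) − 65.
New equilibrium: buyers pay £70, sellers receive £35, Q = 5. (Wedge: Pb − Ps = 35.)
Burden on buyers: £10; on sellers: £25. (They sum to £35.)
The less price-elastic side of the market bears the larger share of a per-unit tax.

Buyers bear £10 per bicycle; sellers bear £25 per bicycle.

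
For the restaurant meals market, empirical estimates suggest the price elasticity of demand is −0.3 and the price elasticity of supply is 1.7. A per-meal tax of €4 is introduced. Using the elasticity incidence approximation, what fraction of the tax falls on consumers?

Consumers' share ≈ 0.85.

Incidence ratio: consumers' share ≈ εs / (εs + |εd|) = 1.7 / (1.7 + 0.3) = 0.85.
Supply is the more elastic side, so consumers bear the larger share.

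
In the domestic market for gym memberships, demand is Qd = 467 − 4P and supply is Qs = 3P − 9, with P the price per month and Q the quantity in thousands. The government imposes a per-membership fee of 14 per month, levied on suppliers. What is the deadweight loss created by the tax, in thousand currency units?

Before the tax: set 467 − 4P = 3P − 9 → P* = 68, Q* = 195.
With the tax collected from suppliers, supply shifts: Qs = 3(P − 14) − 9.
New equilibrium: consumers pay 74, suppliers receive 60, Q = 171. (Wedge: Pb − Ps = 14.)
Quantity falls by |ΔQ| = |195 − 171| = 24.
DWL = ½ · t · |ΔQ| = ½ · 14 · 24 = 168.

Deadweight loss = 168 thousand.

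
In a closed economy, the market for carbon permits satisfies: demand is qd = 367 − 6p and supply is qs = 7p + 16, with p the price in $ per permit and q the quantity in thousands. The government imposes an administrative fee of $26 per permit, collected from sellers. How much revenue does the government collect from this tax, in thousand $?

Tax revenue = $3146 thousand.

Before the tax: set 367 − 6p = 7p + 16 → p* = $27, q* = 205.
With the tax collected from sellers, supply shifts: qs = 7(p − 26) + 16.
Solving gives q = 121 with consumers paying $41 and sellers receiving $15 (the $26 wedge).
Revenue = t · Q = 26 · 121 = $3146.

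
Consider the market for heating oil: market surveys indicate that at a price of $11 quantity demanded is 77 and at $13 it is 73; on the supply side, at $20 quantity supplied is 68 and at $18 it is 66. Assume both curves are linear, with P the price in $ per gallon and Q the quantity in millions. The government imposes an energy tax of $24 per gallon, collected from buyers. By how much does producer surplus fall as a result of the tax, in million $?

Demand slope: (73 − 77)/(13 − 11) = -2, so Qd = 99 − 2P.
Supply slope: (66 − 68)/(18 − 20) = 1, so Qs = P + 48.
Without the tax, 99 − 2P = P + 48 gives 3P = 51, so P* = $17 and Q* = 65.
With the tax collected from buyers, demand (in seller-price terms) shifts: Qd = 99 − 2(P + 24).
New equilibrium: buyers pay $25, suppliers receive $1, Q = 49. (Wedge: Pb − Ps = 24.)
ΔPS is the trapezoid between Q = 49 and Q = 65 of height $16: ½ · (65 + 49) · 16 = $912.

Producer surplus falls by $912 million.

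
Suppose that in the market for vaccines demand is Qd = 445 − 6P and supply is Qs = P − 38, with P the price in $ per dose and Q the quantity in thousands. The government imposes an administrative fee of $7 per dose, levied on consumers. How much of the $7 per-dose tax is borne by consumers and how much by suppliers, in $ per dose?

Without the tax, 445 − 6P = P − 38 gives 7P = 483, so P* = $69 and Q* = 31.
With the tax collected from consumers, demand (in seller-price terms) shifts: Qd = 445 − 6(P + 7).
Solving gives Q = 25 with consumers paying $70 and suppliers receiving $63 (the $7 wedge).
Burden on consumers: $1; on suppliers: $6. (They sum to $7.)
The less price-elastic side of the market bears the larger share of a per-unit tax.

Consumers bear $1 per dose; suppliers bear $6 per dose.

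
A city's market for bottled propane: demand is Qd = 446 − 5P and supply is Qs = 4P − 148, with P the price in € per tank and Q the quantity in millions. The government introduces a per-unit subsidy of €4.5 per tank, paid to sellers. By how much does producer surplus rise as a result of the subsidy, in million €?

Without the subsidy, 446 − 5P = 4P − 148 gives 9P = 594, so P* = €66 and Q* = 116.
With a per-unit subsidy paid to sellers, each receives P + 4.5 per unit sold, so supply becomes Qs = 4(P + 4.5) − 148.
Solving gives Q = 126 with buyers paying €64 and sellers receiving €68.5 (the €4.5 wedge).
ΔPS is the trapezoid between Q = 126 and Q = 116 of height €2.5: ½ · (116 + 126) · 2.5 = €302.5.

Producer surplus rises by €302.5 million.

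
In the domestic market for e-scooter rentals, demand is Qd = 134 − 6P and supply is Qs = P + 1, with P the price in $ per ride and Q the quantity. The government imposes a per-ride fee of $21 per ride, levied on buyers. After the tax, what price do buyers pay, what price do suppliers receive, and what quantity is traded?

Before the tax: set 134 − 6P = P + 1 → P* = $19, Q* = 20.
With the tax collected from buyers, demand (in seller-price terms) shifts: Qd = 134 − 6(P + 21).
Solving gives Q = 2 with buyers paying $22 and suppliers receiving $1 (the $21 wedge).

Buyers pay $22; suppliers receive $1; quantity = 2.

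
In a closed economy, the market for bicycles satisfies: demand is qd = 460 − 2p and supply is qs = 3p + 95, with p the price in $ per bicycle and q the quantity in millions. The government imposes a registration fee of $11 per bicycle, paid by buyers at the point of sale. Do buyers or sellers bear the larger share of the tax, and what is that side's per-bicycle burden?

Before the tax: set 460 − 2p = 3p + 95 → p* = $73, q* = 314.
With the tax collected from buyers, demand (in seller-price terms) shifts: qd = 460 − 2(p + 11).
New equilibrium: buyers pay $79.6, sellers receive $68.6, q = 300.8. (Wedge: pb − ps = 11.)
Per-bicycle burden: buyers $6.6, sellers $4.4.
Buyers take the larger share because demand is less price-elastic here (demand slope 2 vs supply slope 3).

Buyers bear the larger share: $6.6 per bicycle.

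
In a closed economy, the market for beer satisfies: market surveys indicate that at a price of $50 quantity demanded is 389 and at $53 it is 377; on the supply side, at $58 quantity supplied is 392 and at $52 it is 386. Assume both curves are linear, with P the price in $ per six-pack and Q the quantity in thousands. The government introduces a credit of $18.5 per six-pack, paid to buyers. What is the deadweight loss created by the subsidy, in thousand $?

Demand slope: (377 − 389)/(53 − 50) = -4, so Qd = 589 − 4P.
Supply slope: (386 − 392)/(52 − 58) = 1, so Qs = P + 334.
Before the subsidy: set 589 − 4P = P + 334 → P* = $51, Q* = 385.
With a per-unit subsidy paid to buyers, each effectively pays P − 18.5, so demand becomes Qd = 589 − 4(P − 18.5).
New equilibrium: buyers pay $47.3, sellers receive $65.8, Q = 399.8. (Wedge: Pb − Ps = −18.5.)
Quantity rises by |ΔQ| = |385 − 399.8| = 14.8.
DWL = ½ · t · |ΔQ| = ½ · 18.5 · 14.8 = $136.9.

Deadweight loss = $136.9 thousand.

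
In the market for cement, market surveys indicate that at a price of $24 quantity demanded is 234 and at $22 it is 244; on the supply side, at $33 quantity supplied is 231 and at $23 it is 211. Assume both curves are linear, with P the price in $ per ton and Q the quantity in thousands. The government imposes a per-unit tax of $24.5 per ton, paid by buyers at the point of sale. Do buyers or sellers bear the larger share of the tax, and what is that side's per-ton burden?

Demand slope: (244 − 234)/(22 − 24) = -5, so Qd = 354 − 5P.
Supply slope: (211 − 231)/(23 − 33) = 2, so Qs = 2P + 165.
Without the tax, 354 − 5P = 2P + 165 gives 7P = 189, so P* = $27 and Q* = 219.
With the tax collected from buyers, demand (in seller-price terms) shifts: Qd = 354 − 5(P + 24.5).
New equilibrium: buyers pay $34, sellers receive $9.5, Q = 184. (Wedge: Pb − Ps = 24.5.)
Per-ton burden: buyers $7, sellers $17.5.
Sellers take the larger share because supply is less price-elastic here (demand slope 5 vs supply slope 2).

Sellers bear the larger share: $17.5 per ton.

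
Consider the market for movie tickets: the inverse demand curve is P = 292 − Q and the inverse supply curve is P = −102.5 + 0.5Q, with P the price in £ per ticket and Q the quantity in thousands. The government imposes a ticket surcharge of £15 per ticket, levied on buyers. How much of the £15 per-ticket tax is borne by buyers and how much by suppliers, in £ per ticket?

Buyers bear £10 per ticket; suppliers bear £5 per ticket.

Rewrite in direct form: Qd = 292 − P and Qs = 2P + 205.
Before the tax: set 292 − P = 2P + 205 → P* = £29, Q* = 263.
With the tax collected from buyers, demand (in seller-price terms) shifts: Qd = 292 − (P + 15).
Solving gives Q = 253 with buyers paying £39 and suppliers receiving £24 (the £15 wedge).
Burden on buyers: £10; on suppliers: £5. (They sum to £15.)
The less price-elastic side of the market bears the larger share of a per-unit tax.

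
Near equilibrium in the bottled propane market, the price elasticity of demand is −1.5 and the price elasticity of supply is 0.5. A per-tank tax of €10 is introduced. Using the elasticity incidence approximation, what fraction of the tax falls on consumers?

Incidence ratio: consumers' share ≈ εs / (εs + |εd|) = 0.5 / (0.5 + 1.5) = 0.25.
Supply is the less elastic side, so consumers bear the smaller share.

Consumers' share ≈ 0.25.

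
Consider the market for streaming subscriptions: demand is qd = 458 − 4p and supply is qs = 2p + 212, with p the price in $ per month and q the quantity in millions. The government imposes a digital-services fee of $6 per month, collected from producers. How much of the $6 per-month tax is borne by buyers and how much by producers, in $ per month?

Buyers bear $2 per month; producers bear $4 per month.

Without the tax, 458 − 4p = 2p + 212 gives 6p = 246, so p* = $41 and q* = 294.
With the tax collected from producers, supply shifts: qs = 2(p − 6) + 212.
New equilibrium: buyers pay $43, producers receive $37, q = 286. (Wedge: pb − ps = 6.)
Burden on buyers: $2; on producers: $4. (They sum to $6.)
The less price-elastic side of the market bears the larger share of a per-unit tax.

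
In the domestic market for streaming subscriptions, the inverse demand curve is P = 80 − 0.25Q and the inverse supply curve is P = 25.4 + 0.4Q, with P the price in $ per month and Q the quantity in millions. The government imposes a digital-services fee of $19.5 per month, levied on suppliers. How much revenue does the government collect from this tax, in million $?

Tax revenue = $1053 million.

Inverting to Q(P) form: Qd = 320 − 4P; Qs = 2.5P − 63.5.
Without the tax, 320 − 4P = 2.5P − 63.5 gives 6.5P = 383.5, so P* = $59 and Q* = 84.
With the tax collected from suppliers, supply shifts: Qs = 2.5(P − 19.5) − 63.5.
Solving gives Q = 54 with consumers paying $66.5 and suppliers receiving $47 (the $19.5 wedge).
Revenue = t · Q = 19.5 · 54 = $1053.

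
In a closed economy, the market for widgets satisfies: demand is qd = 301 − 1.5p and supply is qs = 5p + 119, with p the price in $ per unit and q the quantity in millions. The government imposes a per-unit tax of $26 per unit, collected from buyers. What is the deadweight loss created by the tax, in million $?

Before the tax: set 301 − 1.5p = 5p + 119 → p* = $28, q* = 259.
With the tax collected from buyers, demand (in seller-price terms) shifts: qd = 301 − 1.5(p + 26).
Solving gives q = 229 with buyers paying $48 and producers receiving $22 (the $26 wedge).
Quantity falls by |ΔQ| = |259 − 229| = 30.
DWL = ½ · t · |ΔQ| = ½ · 26 · 30 = $390.

Deadweight loss = $390 million.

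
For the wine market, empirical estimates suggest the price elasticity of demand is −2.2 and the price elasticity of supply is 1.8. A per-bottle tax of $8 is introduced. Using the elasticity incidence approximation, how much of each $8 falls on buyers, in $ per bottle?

Incidence ratio: buyers' share ≈ εs / (εs + |εd|) = 1.8 / (1.8 + 2.2) = 0.45.
So buyers bear ≈ 0.45 × $8 = $3.6; sellers bear $4.4.

Buyers bear ≈ $3.6 per bottle.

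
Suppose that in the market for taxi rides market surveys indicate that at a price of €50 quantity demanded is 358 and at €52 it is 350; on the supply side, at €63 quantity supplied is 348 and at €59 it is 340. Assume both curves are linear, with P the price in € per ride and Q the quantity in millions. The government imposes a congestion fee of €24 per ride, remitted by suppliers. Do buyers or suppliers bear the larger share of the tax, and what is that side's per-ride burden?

Demand slope: (350 − 358)/(52 − 50) = -4, so Qd = 558 − 4P.
Supply slope: (340 − 348)/(59 − 63) = 2, so Qs = 2P + 222.
Without the tax, 558 − 4P = 2P + 222 gives 6P = 336, so P* = €56 and Q* = 334.
With the tax collected from suppliers, supply shifts: Qs = 2(P − 24) + 222.
Solving gives Q = 302 with buyers paying €64 and suppliers receiving €40 (the €24 wedge).
Per-ride burden: buyers €8, suppliers €16.
Suppliers take the larger share because supply is less price-elastic here (demand slope 4 vs supply slope 2).

Suppliers bear the larger share: €16 per ride.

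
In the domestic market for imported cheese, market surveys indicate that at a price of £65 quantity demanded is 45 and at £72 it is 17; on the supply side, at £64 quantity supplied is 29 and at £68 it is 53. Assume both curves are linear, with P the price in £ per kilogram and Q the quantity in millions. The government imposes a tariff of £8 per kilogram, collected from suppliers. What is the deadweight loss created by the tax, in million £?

Demand slope: (17 − 45)/(72 − 65) = -4, so Qd = 305 − 4P.
Supply slope: (53 − 29)/(68 − 64) = 6, so Qs = 6P − 355.
Without the tax, 305 − 4P = 6P − 355 gives 10P = 660, so P* = £66 and Q* = 41.
With the tax collected from suppliers, supply shifts: Qs = 6(P − 8) − 355.
Solving gives Q = 21.8 with consumers paying £70.8 and suppliers receiving £62.8 (the £8 wedge).
Quantity falls by |ΔQ| = |41 − 21.8| = 19.2.
DWL = ½ · t · |ΔQ| = ½ · 8 · 19.2 = £76.8.

Deadweight loss = £76.8 million.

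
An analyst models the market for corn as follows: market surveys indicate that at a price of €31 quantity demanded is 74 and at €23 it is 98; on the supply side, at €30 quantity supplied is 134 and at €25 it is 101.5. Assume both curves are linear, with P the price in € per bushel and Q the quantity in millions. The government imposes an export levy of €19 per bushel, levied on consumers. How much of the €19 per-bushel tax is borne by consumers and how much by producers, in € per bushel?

Demand slope: (98 − 74)/(23 − 31) = -3, so Qd = 167 − 3P.
Supply slope: (101.5 − 134)/(25 − 30) = 6.5, so Qs = 6.5P − 61.
Without the tax, 167 − 3P = 6.5P − 61 gives 9.5P = 228, so P* = €24 and Q* = 95.
With the tax collected from consumers, demand (in seller-price terms) shifts: Qd = 167 − 3(P + 19).
Solving gives Q = 56 with consumers paying €37 and producers receiving €18 (the €19 wedge).
Burden on consumers: €13; on producers: €6. (They sum to €19.)
The less price-elastic side of the market bears the larger share of a per-unit tax.

Consumers bear €13 per bushel; producers bear €6 per bushel.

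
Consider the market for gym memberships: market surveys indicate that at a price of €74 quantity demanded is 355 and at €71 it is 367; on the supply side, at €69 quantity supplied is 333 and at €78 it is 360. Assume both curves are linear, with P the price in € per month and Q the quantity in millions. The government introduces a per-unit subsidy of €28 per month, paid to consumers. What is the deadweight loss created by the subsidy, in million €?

Demand slope: (367 − 355)/(71 − 74) = -4, so Qd = 651 − 4P.
Supply slope: (360 − 333)/(78 − 69) = 3, so Qs = 3P + 126.
Without the subsidy, 651 − 4P = 3P + 126 gives 7P = 525, so P* = €75 and Q* = 351.
With a per-unit subsidy paid to consumers, each effectively pays P − 28, so demand becomes Qd = 651 − 4(P − 28).
New equilibrium: consumers pay €63, producers receive €91, Q = 399. (Wedge: Pb − Ps = −28.)
Quantity rises by |ΔQ| = |351 − 399| = 48.
DWL = ½ · t · |ΔQ| = ½ · 28 · 48 = €672.

Deadweight loss = €672 million.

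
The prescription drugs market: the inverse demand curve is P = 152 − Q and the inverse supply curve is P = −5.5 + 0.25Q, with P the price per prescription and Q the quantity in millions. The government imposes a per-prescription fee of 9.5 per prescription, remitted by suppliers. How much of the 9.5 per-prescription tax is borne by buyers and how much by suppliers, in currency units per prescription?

Rewrite in direct form: Qd = 152 − P and Qs = 4P + 22.
Without the tax, 152 − P = 4P + 22 gives 5P = 130, so P* = 26 and Q* = 126.
With the tax collected from suppliers, supply shifts: Qs = 4(P − 9.5) + 22.
New equilibrium: buyers pay 33.6, suppliers receive 24.1, Q = 118.4. (Wedge: Pb − Ps = 9.5.)
Burden on buyers: 7.6; on suppliers: 1.9. (They sum to 9.5.)

Buyers bear 7.6 per prescription; suppliers bear 1.9 per prescription.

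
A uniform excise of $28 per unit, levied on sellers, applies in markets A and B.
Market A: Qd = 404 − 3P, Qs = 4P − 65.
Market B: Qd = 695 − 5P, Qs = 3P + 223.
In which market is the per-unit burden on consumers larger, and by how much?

Market A, by $5.5.

Market A: pre-tax P* = $67, Q* = 203; post-tax Q = 155; per-unit burden on consumers = $16.
Market B: pre-tax P* = $59, Q* = 400; post-tax Q = 347.5; per-unit burden on consumers = $10.5.
Difference: $16 vs $10.5 → market A is larger by $5.5.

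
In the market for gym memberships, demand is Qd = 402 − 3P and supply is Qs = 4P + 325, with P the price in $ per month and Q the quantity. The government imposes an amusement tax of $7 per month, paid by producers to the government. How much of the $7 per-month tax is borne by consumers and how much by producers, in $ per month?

Before the tax: set 402 − 3P = 4P + 325 → P* = $11, Q* = 369.
With the tax collected from producers, supply shifts: Qs = 4(P − 7) + 325.
Solving gives Q = 357 with consumers paying $15 and producers receiving $8 (the $7 wedge).
Burden on consumers: $4; on producers: $3. (They sum to $7.)

Consumers bear $4 per month; producers bear $3 per month.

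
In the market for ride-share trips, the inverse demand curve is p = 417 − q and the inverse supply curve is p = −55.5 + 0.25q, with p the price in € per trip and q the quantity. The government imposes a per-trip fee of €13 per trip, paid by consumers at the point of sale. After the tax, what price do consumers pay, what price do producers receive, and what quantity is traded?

Inverting to q(p) form: qd = 417 − p; qs = 4p + 222.
Without the tax, 417 − p = 4p + 222 gives 5p = 195, so p* = €39 and q* = 378.
With the tax collected from consumers, demand (in seller-price terms) shifts: qd = 417 − (p + 13).
New equilibrium: consumers pay €49.4, producers receive €36.4, q = 367.6. (Wedge: pb − ps = 13.)

Consumers pay €49.4; producers receive €36.4; quantity = 367.6.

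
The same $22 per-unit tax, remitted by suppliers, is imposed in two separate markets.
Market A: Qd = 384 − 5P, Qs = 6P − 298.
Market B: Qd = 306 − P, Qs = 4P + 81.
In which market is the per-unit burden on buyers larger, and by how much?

Market B, by $5.6.

Market A: pre-tax P* = $62, Q* = 74; post-tax Q = 14; per-unit burden on buyers = $12.
Market B: pre-tax P* = $45, Q* = 261; post-tax Q = 243.4; per-unit burden on buyers = $17.6.
Difference: $12 vs $17.6 → market B is larger by $5.6.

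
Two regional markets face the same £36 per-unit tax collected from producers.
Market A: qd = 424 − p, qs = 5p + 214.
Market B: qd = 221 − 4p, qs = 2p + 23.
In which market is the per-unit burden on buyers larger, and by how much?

Market A, by £18.

Market A: pre-tax p* = £35, q* = 389; post-tax q = 359; per-unit burden on buyers = £30.
Market B: pre-tax p* = £33, q* = 89; post-tax q = 41; per-unit burden on buyers = £12.
Difference: £30 vs £12 → market A is larger by £18.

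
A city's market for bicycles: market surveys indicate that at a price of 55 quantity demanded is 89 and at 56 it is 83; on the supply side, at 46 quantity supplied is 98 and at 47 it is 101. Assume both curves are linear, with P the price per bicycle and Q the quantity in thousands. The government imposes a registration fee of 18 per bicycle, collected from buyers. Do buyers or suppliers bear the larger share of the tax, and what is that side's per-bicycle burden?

Suppliers bear the larger share: 12 per bicycle.

Demand slope: (83 − 89)/(56 − 55) = -6, so Qd = 419 − 6P.
Supply slope: (101 − 98)/(47 − 46) = 3, so Qs = 3P − 40.
Before the tax: set 419 − 6P = 3P − 40 → P* = 51, Q* = 113.
With the tax collected from buyers, demand (in seller-price terms) shifts: Qd = 419 − 6(P + 18).
Solving gives Q = 77 with buyers paying 57 and suppliers receiving 39 (the 18 wedge).
Per-bicycle burden: buyers 6, suppliers 12.
Suppliers take the larger share because supply is less price-elastic here (demand slope 6 vs supply slope 3).
The less price-elastic side of the market bears the larger share of a per-unit tax.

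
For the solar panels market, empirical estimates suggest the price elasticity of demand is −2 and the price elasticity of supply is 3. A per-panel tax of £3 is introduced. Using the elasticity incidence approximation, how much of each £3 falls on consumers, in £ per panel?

Incidence ratio: consumers' share ≈ εs / (εs + |εd|) = 3 / (3 + 2) = 0.6.
So consumers bear ≈ 0.6 × £3 = £1.8; producers bear £1.2.

Consumers bear ≈ £1.8 per panel.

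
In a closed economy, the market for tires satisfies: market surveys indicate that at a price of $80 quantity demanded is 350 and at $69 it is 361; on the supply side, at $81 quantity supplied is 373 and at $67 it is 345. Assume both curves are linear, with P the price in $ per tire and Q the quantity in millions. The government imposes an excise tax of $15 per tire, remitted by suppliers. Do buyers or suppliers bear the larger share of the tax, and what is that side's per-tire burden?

Buyers bear the larger share: $10 per tire.

Demand slope: (361 − 350)/(69 − 80) = -1, so Qd = 430 − P.
Supply slope: (345 − 373)/(67 − 81) = 2, so Qs = 2P + 211.
Before the tax: set 430 − P = 2P + 211 → P* = $73, Q* = 357.
With the tax collected from suppliers, supply shifts: Qs = 2(P − 15) + 211.
New equilibrium: buyers pay $83, suppliers receive $68, Q = 347. (Wedge: Pb − Ps = 15.)
Per-tire burden: buyers $10, suppliers $5.
Buyers take the larger share because demand is less price-elastic here (demand slope 1 vs supply slope 2).
The less price-elastic side of the market bears the larger share of a per-unit tax.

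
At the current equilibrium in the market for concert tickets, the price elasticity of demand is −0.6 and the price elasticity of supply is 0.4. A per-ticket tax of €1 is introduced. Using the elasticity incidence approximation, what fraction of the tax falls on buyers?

Incidence ratio: buyers' share ≈ εs / (εs + |εd|) = 0.4 / (0.4 + 0.6) = 0.4.
Supply is the less elastic side, so buyers bear the smaller share.

Buyers' share ≈ 0.4.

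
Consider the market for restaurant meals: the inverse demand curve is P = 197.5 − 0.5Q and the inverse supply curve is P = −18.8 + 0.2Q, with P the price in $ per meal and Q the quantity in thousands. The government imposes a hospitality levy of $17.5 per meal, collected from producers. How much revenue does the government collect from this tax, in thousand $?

Tax revenue = $4970 thousand.

Inverting to Q(P) form: Qd = 395 − 2P; Qs = 5P + 94.
Without the tax, 395 − 2P = 5P + 94 gives 7P = 301, so P* = $43 and Q* = 309.
With the tax collected from producers, supply shifts: Qs = 5(P − 17.5) + 94.
Solving gives Q = 284 with buyers paying $55.5 and producers receiving $38 (the $17.5 wedge).
Revenue = t · Q = 17.5 · 284 = $4970.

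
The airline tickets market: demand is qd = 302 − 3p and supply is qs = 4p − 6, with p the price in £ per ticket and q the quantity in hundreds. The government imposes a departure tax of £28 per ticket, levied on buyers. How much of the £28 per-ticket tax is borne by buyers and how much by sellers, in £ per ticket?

Buyers bear £16 per ticket; sellers bear £12 per ticket.

Before the tax: set 302 − 3p = 4p − 6 → p* = £44, q* = 170.
With the tax collected from buyers, demand (in seller-price terms) shifts: qd = 302 − 3(p + 28).
New equilibrium: buyers pay £60, sellers receive £32, q = 122. (Wedge: pb − ps = 28.)
Burden on buyers: £16; on sellers: £12. (They sum to £28.)
The less price-elastic side of the market bears the larger share of a per-unit tax.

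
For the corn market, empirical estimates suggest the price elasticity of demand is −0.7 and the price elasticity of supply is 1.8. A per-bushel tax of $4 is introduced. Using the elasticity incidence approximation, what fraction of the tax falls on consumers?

Consumers' share ≈ 0.72.

Incidence ratio: consumers' share ≈ εs / (εs + |εd|) = 1.8 / (1.8 + 0.7) = 0.72.
Supply is the more elastic side, so consumers bear the larger share.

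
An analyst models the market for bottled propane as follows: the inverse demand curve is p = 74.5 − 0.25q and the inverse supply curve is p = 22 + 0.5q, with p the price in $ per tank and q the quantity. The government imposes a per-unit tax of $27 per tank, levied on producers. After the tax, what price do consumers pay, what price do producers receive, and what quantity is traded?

Consumers pay $66; producers receive $39; quantity = 34.

Rewrite in direct form: qd = 298 − 4p and qs = 2p − 44.
Before the tax: set 298 − 4p = 2p − 44 → p* = $57, q* = 70.
With the tax collected from producers, supply shifts: qs = 2(p − 27) − 44.
New equilibrium: consumers pay $66, producers receive $39, q = 34. (Wedge: pb − ps = 27.)
The less price-elastic side of the market bears the larger share of a per-unit tax.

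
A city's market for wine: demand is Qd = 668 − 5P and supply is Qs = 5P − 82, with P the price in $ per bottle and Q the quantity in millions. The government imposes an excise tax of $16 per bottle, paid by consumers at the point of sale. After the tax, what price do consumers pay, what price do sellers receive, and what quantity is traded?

Consumers pay $83; sellers receive $67; quantity = 253.

Before the tax: set 668 − 5P = 5P − 82 → P* = $75, Q* = 293.
With the tax collected from consumers, demand (in seller-price terms) shifts: Qd = 668 − 5(P + 16).
New equilibrium: consumers pay $83, sellers receive $67, Q = 253. (Wedge: Pb − Ps = 16.)
The less price-elastic side of the market bears the larger share of a per-unit tax.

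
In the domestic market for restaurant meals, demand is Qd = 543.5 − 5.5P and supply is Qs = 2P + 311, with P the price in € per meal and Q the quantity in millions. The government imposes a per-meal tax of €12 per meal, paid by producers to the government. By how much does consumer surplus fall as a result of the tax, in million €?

Consumer surplus falls by €1165.44 million.

Before the tax: set 543.5 − 5.5P = 2P + 311 → P* = €31, Q* = 373.
With the tax collected from producers, supply shifts: Qs = 2(P − 12) + 311.
New equilibrium: consumers pay €34.2, producers receive €22.2, Q = 355.4. (Wedge: Pb − Ps = 12.)
ΔCS is the trapezoid between Q = 355.4 and Q = 373 of height €3.2: ½ · (373 + 355.4) · 3.2 = €1165.44.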